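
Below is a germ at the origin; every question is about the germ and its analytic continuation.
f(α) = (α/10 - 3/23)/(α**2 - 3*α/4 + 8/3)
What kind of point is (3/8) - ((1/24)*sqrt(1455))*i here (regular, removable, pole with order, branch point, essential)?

The denominator factor α**2 - 3*α/4 + 8/3 vanishes at (3/8) - ((1/24)*sqrt(1455))*i and appears to the power 1; the numerator there equals (-171/1840) - ((1/240)*sqrt(1455))*i, nonzero, and no other factor vanishes.
Hence a pole whose order is the multiplicity, 1.

The point is a pole of order 1.


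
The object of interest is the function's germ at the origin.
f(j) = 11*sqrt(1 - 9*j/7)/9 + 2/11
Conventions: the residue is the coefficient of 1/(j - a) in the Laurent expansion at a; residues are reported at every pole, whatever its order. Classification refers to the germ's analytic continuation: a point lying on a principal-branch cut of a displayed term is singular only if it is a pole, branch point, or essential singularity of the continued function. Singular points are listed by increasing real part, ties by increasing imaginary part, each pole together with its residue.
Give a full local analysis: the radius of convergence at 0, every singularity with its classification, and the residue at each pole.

Branch term (11/9)*sqrt(1 - j/(7/9)): its argument vanishes at j = 7/9, a square-root branch point, modulus 7/9.
The radius of convergence is the smallest modulus among the singular points: 7/9.

Radius of convergence at 0: 7/9.
At 7/9: an algebraic (square-root) branch point.


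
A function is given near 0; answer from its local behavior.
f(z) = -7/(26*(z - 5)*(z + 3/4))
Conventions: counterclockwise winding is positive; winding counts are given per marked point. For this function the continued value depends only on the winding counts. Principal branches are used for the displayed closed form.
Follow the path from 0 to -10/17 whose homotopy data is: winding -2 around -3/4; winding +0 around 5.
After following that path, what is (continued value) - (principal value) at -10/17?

The function is rational, hence single-valued: continuing it around any pole returns the same value, so the difference is 0.

Continued minus principal equals 0.


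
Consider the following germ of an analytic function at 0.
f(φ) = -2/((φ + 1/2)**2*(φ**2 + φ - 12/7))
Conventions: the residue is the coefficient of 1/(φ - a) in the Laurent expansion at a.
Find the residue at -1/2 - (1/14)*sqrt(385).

The residue is (56/3025)*sqrt(385).

The factor φ**2 + φ - 12/7 splits as (φ - a)(φ - a') with a = -1/2 - (1/14)*sqrt(385), a' = -1/2 + (1/14)*sqrt(385). At the order-1 pole a set g(φ) = (φ - a)*f(φ) = [-2/(φ + 1/2)**2] / (φ - a').
Simple pole: residue = g(a) at a = -1/2 - (1/14)*sqrt(385), which is (56/3025)*sqrt(385).


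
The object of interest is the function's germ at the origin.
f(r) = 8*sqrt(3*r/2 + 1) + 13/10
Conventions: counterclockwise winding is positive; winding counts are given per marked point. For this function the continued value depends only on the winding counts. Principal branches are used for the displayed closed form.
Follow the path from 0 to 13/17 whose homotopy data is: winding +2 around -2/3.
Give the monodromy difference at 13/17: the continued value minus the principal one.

The rational part is single-valued and drops out of the difference; each branch term changes only by its own monodromy.
(8)*sqrt(1 - r/(-2/3)): winding +2 is even, the square root returns to the same sheet, contribution 0.
Summing the contributions at r = 13/17 gives 0.

Continued minus principal equals 0.


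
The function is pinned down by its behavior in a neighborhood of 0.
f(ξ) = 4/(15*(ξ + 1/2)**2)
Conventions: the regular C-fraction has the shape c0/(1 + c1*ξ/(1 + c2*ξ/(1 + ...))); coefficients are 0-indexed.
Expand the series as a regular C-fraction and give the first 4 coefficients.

Taylor coefficients (expand at 0): a_0 = 16/15, a_1 = -64/15, a_2 = 64/5, a_3 = -512/15.
c0 = a_0 = 16/15. Peel one level at a time: if S = 1 + c*ξ/S' with S'(0) = 1, then c is the ξ-coefficient of S and S' = c*ξ/(S - 1).
S_1 = c0/f = 1 + (4)*ξ + (4)*ξ^2 + ...; c1 = 4.
S_2 = c1*ξ/(S_1 - 1) = 1 + (-1)*ξ + (1)*ξ^2 + ...; c2 = -1.
S_3 = c2*ξ/(S_2 - 1) = 1 + (1)*ξ + ...; c3 = 1.

The regular C-fraction coefficients are [16/15, 4, -1, 1].


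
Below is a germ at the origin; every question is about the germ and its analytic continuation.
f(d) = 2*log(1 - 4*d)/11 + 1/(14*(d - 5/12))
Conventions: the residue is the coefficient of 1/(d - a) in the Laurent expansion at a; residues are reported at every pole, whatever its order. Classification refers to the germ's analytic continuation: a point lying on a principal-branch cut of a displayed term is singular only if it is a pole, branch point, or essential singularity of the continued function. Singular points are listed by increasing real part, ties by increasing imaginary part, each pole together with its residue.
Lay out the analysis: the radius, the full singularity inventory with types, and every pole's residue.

Radius of convergence at 0: 1/4.
At 1/4: a logarithmic branch point.
At 5/12: a pole of order 1; residue 1/14.

Denominator factor (d - 5/12): pole of order 1 at 5/12, modulus 5/12.
Branch term (2/11)*log(1 - d/(1/4)): its argument vanishes at d = 1/4, a logarithmic branch point, modulus 1/4.
The radius of convergence is the smallest modulus among the singular points: 1/4.
The branch term is analytic at 5/12 and contributes nothing to the residue; only the rational part matters.
At the order-1 pole 5/12 set g(d) = (d - (5/12))*(rational part) = 1/14.
Simple pole: residue = g(a) at a = 5/12, which is 1/14.
List the singular points by increasing real part (a conjugate pair: the negative imaginary part first).


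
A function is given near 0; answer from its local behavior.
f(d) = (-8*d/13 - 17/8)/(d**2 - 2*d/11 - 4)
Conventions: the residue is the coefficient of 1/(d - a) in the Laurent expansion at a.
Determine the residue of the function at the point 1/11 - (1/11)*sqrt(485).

The residue is -4/13 + (499/20176)*sqrt(485).

The factor d**2 - 2*d/11 - 4 splits as (d - a)(d - a') with a = 1/11 - (1/11)*sqrt(485), a' = 1/11 + (1/11)*sqrt(485). At the order-1 pole a set g(d) = (d - a)*f(d) = [-8*d/13 - 17/8] / (d - a').
Simple pole: residue = g(a) at a = 1/11 - (1/11)*sqrt(485), which is -4/13 + (499/20176)*sqrt(485).


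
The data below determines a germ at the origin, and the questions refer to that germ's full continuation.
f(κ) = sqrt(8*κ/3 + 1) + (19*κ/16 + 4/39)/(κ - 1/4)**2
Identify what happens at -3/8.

The term (1)*sqrt(1 - κ/(-3/8)) has argument 1 - -3/8/(-3/8) = 0 at -3/8: a square-root (algebraic, two-sheeted) branch point; the remaining terms are analytic or single-valued there.

The point is an algebraic (square-root) branch point.


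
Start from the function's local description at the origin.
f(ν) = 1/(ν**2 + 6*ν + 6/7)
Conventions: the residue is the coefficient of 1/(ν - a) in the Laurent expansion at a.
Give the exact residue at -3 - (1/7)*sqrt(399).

The factor ν**2 + 6*ν + 6/7 splits as (ν - a)(ν - a') with a = -3 - (1/7)*sqrt(399), a' = -3 + (1/7)*sqrt(399). At the order-1 pole a set g(ν) = (ν - a)*f(ν) = [1] / (ν - a').
Simple pole: residue = g(a) at a = -3 - (1/7)*sqrt(399), which is -(1/114)*sqrt(399).

The residue is -(1/114)*sqrt(399).


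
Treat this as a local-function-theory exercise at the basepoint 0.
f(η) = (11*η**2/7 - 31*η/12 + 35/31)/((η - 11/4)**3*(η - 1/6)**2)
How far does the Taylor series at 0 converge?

The radius of convergence is 1/6.

Denominator factor (η - 1/6)^2: pole of order 2 at 1/6, modulus 1/6.
Denominator factor (η - 11/4)^3: pole of order 3 at 11/4, modulus 11/4.
The radius of convergence is the smallest modulus among the singular points: 1/6.


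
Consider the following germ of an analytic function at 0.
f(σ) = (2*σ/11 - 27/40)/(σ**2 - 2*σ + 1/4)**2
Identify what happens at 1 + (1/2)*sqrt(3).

The denominator factor σ**2 - 2*σ + 1/4 vanishes at 1 + (1/2)*sqrt(3) and appears to the power 2; the numerator there equals -217/440 + (1/11)*sqrt(3), nonzero, and no other factor vanishes.
Hence a pole whose order is the multiplicity, 2.

The point is a pole of order 2.


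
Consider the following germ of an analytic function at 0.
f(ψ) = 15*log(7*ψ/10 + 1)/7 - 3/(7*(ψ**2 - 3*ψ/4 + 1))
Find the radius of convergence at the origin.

The radius of convergence is 1.

Denominator factor (ψ**2 - 3*ψ/4 + 1): discriminant -55/16, complex-conjugate roots (3/8) + ((1/8)*sqrt(55))*i and (3/8) - ((1/8)*sqrt(55))*i; poles of order 1, moduli 1 and 1.
Branch term (15/7)*log(1 - ψ/(-10/7)): its argument vanishes at ψ = -10/7, a logarithmic branch point, modulus 10/7.
The radius of convergence is the smallest modulus among the singular points: 1.


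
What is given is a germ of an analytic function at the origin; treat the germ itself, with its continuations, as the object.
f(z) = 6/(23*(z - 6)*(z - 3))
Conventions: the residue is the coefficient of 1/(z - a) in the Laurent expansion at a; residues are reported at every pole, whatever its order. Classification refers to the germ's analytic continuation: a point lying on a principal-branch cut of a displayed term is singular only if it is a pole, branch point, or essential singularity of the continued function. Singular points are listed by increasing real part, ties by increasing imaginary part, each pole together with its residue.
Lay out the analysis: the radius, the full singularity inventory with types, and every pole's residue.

Denominator factor (z - 6): pole of order 1 at 6, modulus 6.
Denominator factor (z - 3): pole of order 1 at 3, modulus 3.
The radius of convergence is the smallest modulus among the singular points: 3.
At the order-1 pole 3 set g(z) = (z - (3))*f(z) = 6/(23*(z - 6)).
Simple pole: residue = g(a) at a = 3, which is -2/23.
At the order-1 pole 6 set g(z) = (z - (6))*f(z) = 6/(23*(z - 3)).
Simple pole: residue = g(a) at a = 6, which is 2/23.
List the singular points by increasing real part (a conjugate pair: the negative imaginary part first).

Radius of convergence at 0: 3.
At 3: a pole of order 1; residue -2/23.
At 6: a pole of order 1; residue 2/23.


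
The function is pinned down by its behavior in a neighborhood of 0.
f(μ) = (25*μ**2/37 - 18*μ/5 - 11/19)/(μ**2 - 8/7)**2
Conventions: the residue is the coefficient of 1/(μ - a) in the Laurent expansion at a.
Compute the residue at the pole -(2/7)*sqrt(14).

The residue is -(6649/89984)*sqrt(14).

The factor μ**2 - 8/7 splits as (μ - a)(μ - a') with a = -(2/7)*sqrt(14), a' = (2/7)*sqrt(14). At the order-2 pole a set g(μ) = (μ - a)^2*f(μ) = [25*μ**2/37 - 18*μ/5 - 11/19] / (μ - a')^2.
Order-2 pole: residue = g'(a); g'(-(2/7)*sqrt(14)) = -(6649/89984)*sqrt(14), so the residue is -(6649/89984)*sqrt(14).


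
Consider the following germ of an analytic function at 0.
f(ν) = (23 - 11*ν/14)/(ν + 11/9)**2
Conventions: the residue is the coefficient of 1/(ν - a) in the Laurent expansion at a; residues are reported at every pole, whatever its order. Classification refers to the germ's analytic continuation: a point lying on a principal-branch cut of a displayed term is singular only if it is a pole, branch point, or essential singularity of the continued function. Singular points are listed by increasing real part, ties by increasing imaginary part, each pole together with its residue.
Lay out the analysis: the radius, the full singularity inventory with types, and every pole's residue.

Radius of convergence at 0: 11/9.
At -11/9: a pole of order 2; residue -11/14.

Denominator factor (ν + 11/9)^2: pole of order 2 at -11/9, modulus 11/9.
The radius of convergence is the smallest modulus among the singular points: 11/9.
At the order-2 pole -11/9 set g(ν) = (ν - (-11/9))^2*f(ν) = 23 - 11*ν/14.
Order-2 pole: residue = g'(a); g'(-11/9) = -11/14, so the residue is -11/14.


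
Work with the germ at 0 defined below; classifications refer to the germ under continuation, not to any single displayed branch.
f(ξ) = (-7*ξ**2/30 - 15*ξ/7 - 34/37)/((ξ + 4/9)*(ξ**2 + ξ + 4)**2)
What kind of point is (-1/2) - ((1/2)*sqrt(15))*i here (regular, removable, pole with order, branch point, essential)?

The point is a pole of order 2.

The denominator factor ξ**2 + ξ + 4 vanishes at (-1/2) - ((1/2)*sqrt(15))*i and appears to the power 2; the numerator there equals (15061/15540) + ((401/420)*sqrt(15))*i, nonzero, and no other factor vanishes.
Hence a pole whose order is the multiplicity, 2.


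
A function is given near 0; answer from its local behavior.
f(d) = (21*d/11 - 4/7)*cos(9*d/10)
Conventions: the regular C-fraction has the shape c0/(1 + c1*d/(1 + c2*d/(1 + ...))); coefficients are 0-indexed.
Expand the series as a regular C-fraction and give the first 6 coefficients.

The regular C-fraction coefficients are [-4/7, 147/44, -186609/53900, 297/2450, 24255/248812, 2219259/684233].

Taylor coefficients (expand at 0): a_0 = -4/7, a_1 = 21/11, a_2 = 81/350, a_3 = -1701/2200, a_4 = -2187/140000, a_5 = 45927/880000.
c0 = a_0 = -4/7. Peel one level at a time: if S = 1 + c*d/S' with S'(0) = 1, then c is the d-coefficient of S and S' = c*d/(S - 1).
S_1 = c0/f = 1 + (147/44)*d + (559827/48400)*d^2 + ...; c1 = 147/44.
S_2 = c1*d/(S_1 - 1) = 1 + (-186609/53900)*d + (5038443/12005000)*d^2 + ...; c2 = -186609/53900.
S_3 = c2*d/(S_2 - 1) = 1 + (297/2450)*d + (-29403/2488120)*d^2 + ...; c3 = 297/2450.
S_4 = c3*d/(S_3 - 1) = 1 + (24255/248812)*d + (-4893466095/15476852836)*d^2 + ...; c4 = 24255/248812.
S_5 = c4*d/(S_4 - 1) = 1 + (2219259/684233)*d + ...; c5 = 2219259/684233.


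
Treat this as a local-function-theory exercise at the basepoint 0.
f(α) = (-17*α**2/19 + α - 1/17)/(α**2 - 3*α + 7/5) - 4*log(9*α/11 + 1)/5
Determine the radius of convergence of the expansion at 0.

Denominator factor (α**2 - 3*α + 7/5): discriminant 17/5, real irrational roots 3/2 + (1/10)*sqrt(85) and 3/2 - (1/10)*sqrt(85); poles of order 1, moduli 3/2 + (1/10)*sqrt(85) and 3/2 - (1/10)*sqrt(85).
Branch term (-4/5)*log(1 - α/(-11/9)): its argument vanishes at α = -11/9, a logarithmic branch point, modulus 11/9.
The radius of convergence is the smallest modulus among the singular points: 3/2 - (1/10)*sqrt(85).

The radius of convergence is 3/2 - (1/10)*sqrt(85).


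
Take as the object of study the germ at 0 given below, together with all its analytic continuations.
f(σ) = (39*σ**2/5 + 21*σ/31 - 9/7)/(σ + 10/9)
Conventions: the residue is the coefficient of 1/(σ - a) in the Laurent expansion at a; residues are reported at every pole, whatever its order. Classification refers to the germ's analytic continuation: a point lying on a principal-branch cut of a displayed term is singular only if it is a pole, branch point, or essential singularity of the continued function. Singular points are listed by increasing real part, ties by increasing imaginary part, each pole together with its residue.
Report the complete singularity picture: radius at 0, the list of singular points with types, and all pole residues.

Radius of convergence at 0: 10/9.
At -10/9: a pole of order 1; residue 44477/5859.

Denominator factor (σ + 10/9): pole of order 1 at -10/9, modulus 10/9.
The radius of convergence is the smallest modulus among the singular points: 10/9.
At the order-1 pole -10/9 set g(σ) = (σ - (-10/9))*f(σ) = 39*σ**2/5 + 21*σ/31 - 9/7.
Simple pole: residue = g(a) at a = -10/9, which is 44477/5859.


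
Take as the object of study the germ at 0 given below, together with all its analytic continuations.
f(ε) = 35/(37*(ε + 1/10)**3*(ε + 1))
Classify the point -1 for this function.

The denominator factor ε + 1 vanishes at -1 and appears to the power 1; the numerator there equals 35/37, nonzero, and no other factor vanishes.
Hence a pole whose order is the multiplicity, 1.

The point is a pole of order 1.


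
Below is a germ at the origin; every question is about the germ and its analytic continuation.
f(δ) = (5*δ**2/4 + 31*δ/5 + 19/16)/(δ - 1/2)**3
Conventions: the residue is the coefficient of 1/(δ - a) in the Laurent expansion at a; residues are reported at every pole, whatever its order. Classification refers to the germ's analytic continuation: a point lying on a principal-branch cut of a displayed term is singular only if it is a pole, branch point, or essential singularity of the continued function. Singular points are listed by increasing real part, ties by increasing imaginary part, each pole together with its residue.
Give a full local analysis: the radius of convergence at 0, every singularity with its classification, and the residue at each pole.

Radius of convergence at 0: 1/2.
At 1/2: a pole of order 3; residue 5/4.

Denominator factor (δ - 1/2)^3: pole of order 3 at 1/2, modulus 1/2.
The radius of convergence is the smallest modulus among the singular points: 1/2.
At the order-3 pole 1/2 set g(δ) = (δ - (1/2))^3*f(δ) = 5*δ**2/4 + 31*δ/5 + 19/16.
Order-3 pole: residue = g''(a)/2; g''(1/2) = 5/2, so the residue is 5/4.


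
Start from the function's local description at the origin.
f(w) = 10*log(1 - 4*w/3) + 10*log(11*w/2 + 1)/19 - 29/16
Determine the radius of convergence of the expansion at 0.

Branch term (10/19)*log(1 - w/(-2/11)): its argument vanishes at w = -2/11, a logarithmic branch point, modulus 2/11.
Branch term (10)*log(1 - w/(3/4)): its argument vanishes at w = 3/4, a logarithmic branch point, modulus 3/4.
The radius of convergence is the smallest modulus among the singular points: 2/11.

The radius of convergence is 2/11.


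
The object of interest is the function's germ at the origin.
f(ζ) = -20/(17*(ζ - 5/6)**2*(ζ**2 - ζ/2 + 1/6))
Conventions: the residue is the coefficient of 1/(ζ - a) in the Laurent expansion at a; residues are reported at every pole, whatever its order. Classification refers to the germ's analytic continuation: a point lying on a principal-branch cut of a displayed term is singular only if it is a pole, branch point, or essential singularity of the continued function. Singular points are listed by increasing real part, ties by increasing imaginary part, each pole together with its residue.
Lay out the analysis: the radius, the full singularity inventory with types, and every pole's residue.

Radius of convergence at 0: (1/6)*sqrt(6).
At (1/4) - ((1/12)*sqrt(15))*i: a pole of order 1; residue (-945/272) - ((9/16)*sqrt(15))*i.
At (1/4) + ((1/12)*sqrt(15))*i: a pole of order 1; residue (-945/272) + ((9/16)*sqrt(15))*i.
At 5/6: a pole of order 2; residue 945/136.

Denominator factor (ζ - 5/6)^2: pole of order 2 at 5/6, modulus 5/6.
Denominator factor (ζ**2 - ζ/2 + 1/6): discriminant -5/12, complex-conjugate roots (1/4) + ((1/12)*sqrt(15))*i and (1/4) - ((1/12)*sqrt(15))*i; poles of order 1, moduli (1/6)*sqrt(6) and (1/6)*sqrt(6).
The radius of convergence is the smallest modulus among the singular points: (1/6)*sqrt(6).
The factor ζ**2 - ζ/2 + 1/6 splits as (ζ - a)(ζ - a') with a = (1/4) - ((1/12)*sqrt(15))*i, a' = (1/4) + ((1/12)*sqrt(15))*i. At the order-1 pole a set g(ζ) = (ζ - a)*f(ζ) = [-20/(17*(ζ - 5/6)**2)] / (ζ - a').
Simple pole: residue = g(a) at a = (1/4) - ((1/12)*sqrt(15))*i, which is (-945/272) - ((9/16)*sqrt(15))*i.
The factor ζ**2 - ζ/2 + 1/6 splits as (ζ - a)(ζ - a') with a = (1/4) + ((1/12)*sqrt(15))*i, a' = (1/4) - ((1/12)*sqrt(15))*i. At the order-1 pole a set g(ζ) = (ζ - a)*f(ζ) = [-20/(17*(ζ - 5/6)**2)] / (ζ - a').
Simple pole: residue = g(a) at a = (1/4) + ((1/12)*sqrt(15))*i, which is (-945/272) + ((9/16)*sqrt(15))*i.
At the order-2 pole 5/6 set g(ζ) = (ζ - (5/6))^2*f(ζ) = -20/(17*(ζ**2 - ζ/2 + 1/6)).
Order-2 pole: residue = g'(a); g'(5/6) = 945/136, so the residue is 945/136.
List the singular points by increasing real part (a conjugate pair: the negative imaginary part first).


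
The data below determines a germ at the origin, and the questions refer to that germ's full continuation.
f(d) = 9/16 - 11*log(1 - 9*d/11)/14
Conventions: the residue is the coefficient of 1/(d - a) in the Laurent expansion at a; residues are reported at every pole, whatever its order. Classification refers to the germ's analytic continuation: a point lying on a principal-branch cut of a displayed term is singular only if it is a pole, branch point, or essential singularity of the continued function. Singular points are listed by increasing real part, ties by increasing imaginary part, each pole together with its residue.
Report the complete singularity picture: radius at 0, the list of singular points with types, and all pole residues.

Radius of convergence at 0: 11/9.
At 11/9: a logarithmic branch point.

Branch term (-11/14)*log(1 - d/(11/9)): its argument vanishes at d = 11/9, a logarithmic branch point, modulus 11/9.
The radius of convergence is the smallest modulus among the singular points: 11/9.


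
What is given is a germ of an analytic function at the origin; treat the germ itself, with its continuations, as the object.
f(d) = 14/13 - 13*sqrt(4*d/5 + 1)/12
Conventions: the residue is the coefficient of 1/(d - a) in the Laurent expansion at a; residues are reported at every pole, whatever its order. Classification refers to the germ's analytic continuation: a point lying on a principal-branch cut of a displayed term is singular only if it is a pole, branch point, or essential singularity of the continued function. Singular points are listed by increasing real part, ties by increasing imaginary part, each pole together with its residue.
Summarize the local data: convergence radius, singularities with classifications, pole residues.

Radius of convergence at 0: 5/4.
At -5/4: an algebraic (square-root) branch point.

Branch term (-13/12)*sqrt(1 - d/(-5/4)): its argument vanishes at d = -5/4, a square-root branch point, modulus 5/4.
The radius of convergence is the smallest modulus among the singular points: 5/4.


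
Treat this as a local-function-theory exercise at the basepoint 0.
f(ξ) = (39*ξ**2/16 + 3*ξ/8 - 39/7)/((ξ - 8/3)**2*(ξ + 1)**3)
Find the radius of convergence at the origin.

Denominator factor (ξ - 8/3)^2: pole of order 2 at 8/3, modulus 8/3.
Denominator factor (ξ + 1)^3: pole of order 3 at -1, modulus 1.
The radius of convergence is the smallest modulus among the singular points: 1.

The radius of convergence is 1.


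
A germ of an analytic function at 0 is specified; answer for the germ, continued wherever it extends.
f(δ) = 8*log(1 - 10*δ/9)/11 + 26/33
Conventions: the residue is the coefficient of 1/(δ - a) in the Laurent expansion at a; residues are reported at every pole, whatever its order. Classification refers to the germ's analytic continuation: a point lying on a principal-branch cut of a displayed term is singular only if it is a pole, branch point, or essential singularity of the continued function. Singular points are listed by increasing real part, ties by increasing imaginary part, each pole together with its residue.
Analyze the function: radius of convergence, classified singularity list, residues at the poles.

Branch term (8/11)*log(1 - δ/(9/10)): its argument vanishes at δ = 9/10, a logarithmic branch point, modulus 9/10.
The radius of convergence is the smallest modulus among the singular points: 9/10.

Radius of convergence at 0: 9/10.
At 9/10: a logarithmic branch point.


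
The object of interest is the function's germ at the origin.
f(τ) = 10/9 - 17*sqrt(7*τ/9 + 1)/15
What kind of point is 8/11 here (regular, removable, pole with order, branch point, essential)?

There is no denominator, hence no pole anywhere.
Branch term sqrt(1 - τ/(-9/7)): argument at 8/11 is 155/99, nonzero, so 8/11 is not its branch point (a point on a principal cut is still regular for the continued germ).
So the germ continues analytically to 8/11.

The point is a regular point.


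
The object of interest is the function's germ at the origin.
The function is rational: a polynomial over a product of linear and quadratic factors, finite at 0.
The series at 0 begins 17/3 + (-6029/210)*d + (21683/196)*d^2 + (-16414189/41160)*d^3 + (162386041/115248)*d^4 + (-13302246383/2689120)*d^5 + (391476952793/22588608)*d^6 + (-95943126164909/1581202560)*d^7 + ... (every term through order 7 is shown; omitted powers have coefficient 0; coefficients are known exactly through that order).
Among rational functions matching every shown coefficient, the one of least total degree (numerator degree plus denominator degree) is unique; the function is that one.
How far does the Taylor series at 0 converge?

The radius of convergence is 2/7.

No rational of total degree below 3 reproduces all 8 coefficients; solving the [1/2] Pade equations on them gives f(d) = (17/12 - 3*d/5)/((d + 2/7)*(d + 7/8)), whose expansion matches every shown term.
Denominator factor (d + 2/7): pole of order 1 at -2/7, modulus 2/7.
Denominator factor (d + 7/8): pole of order 1 at -7/8, modulus 7/8.
The radius of convergence is the smallest modulus among the singular points: 2/7.


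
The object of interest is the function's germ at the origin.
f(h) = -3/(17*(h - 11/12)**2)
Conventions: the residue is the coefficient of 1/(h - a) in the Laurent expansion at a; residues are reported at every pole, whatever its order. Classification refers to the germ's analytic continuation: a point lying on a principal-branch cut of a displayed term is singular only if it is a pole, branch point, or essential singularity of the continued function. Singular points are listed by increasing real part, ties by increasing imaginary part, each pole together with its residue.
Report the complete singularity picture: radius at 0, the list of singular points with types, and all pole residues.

Radius of convergence at 0: 11/12.
At 11/12: a pole of order 2; residue 0.

Denominator factor (h - 11/12)^2: pole of order 2 at 11/12, modulus 11/12.
The radius of convergence is the smallest modulus among the singular points: 11/12.
At the order-2 pole 11/12 set g(h) = (h - (11/12))^2*f(h) = -3/17.
Order-2 pole: residue = g'(a); g'(11/12) = 0, so the residue is 0.


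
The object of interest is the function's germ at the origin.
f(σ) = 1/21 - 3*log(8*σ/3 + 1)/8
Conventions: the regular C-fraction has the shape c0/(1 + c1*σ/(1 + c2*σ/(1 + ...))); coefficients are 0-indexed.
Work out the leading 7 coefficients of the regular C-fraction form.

The regular C-fraction coefficients are [1/21, 21, -59/3, -16/531, 724/531, 944/2715, 892/905].

Taylor coefficients (expand at 0): a_0 = 1/21, a_1 = -1, a_2 = 4/3, a_3 = -64/27, a_4 = 128/27, a_5 = -4096/405, a_6 = 16384/729.
c0 = a_0 = 1/21. Peel one level at a time: if S = 1 + c*σ/S' with S'(0) = 1, then c is the σ-coefficient of S and S' = c*σ/(S - 1).
S_1 = c0/f = 1 + (21)*σ + (413)*σ^2 + ...; c1 = 21.
S_2 = c1*σ/(S_1 - 1) = 1 + (-59/3)*σ + (-16/27)*σ^2 + ...; c2 = -59/3.
S_3 = c2*σ/(S_2 - 1) = 1 + (-16/531)*σ + (11584/281961)*σ^2 + ...; c3 = -16/531.
S_4 = c3*σ/(S_3 - 1) = 1 + (724/531)*σ + (-64/135)*σ^2 + ...; c4 = 724/531.
S_5 = c4*σ/(S_4 - 1) = 1 + (944/2715)*σ + (-842048/2457075)*σ^2 + ...; c5 = 944/2715.
S_6 = c5*σ/(S_5 - 1) = 1 + (892/905)*σ + ...; c6 = 892/905.


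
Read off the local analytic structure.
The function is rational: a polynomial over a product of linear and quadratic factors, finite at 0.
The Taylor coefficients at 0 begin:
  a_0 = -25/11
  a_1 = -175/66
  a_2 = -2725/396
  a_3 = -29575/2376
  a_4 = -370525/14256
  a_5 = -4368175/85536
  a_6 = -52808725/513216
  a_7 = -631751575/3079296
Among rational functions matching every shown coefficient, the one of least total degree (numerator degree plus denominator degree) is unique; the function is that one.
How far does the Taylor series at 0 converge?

The radius of convergence is 1/2.

No rational of total degree below 2 reproduces all 8 coefficients; solving the [0/2] Pade equations on them gives f(h) = 15/(11*(h - 1/2)*(h + 6/5)), whose expansion matches every shown term.
Denominator factor (h + 6/5): pole of order 1 at -6/5, modulus 6/5.
Denominator factor (h - 1/2): pole of order 1 at 1/2, modulus 1/2.
The radius of convergence is the smallest modulus among the singular points: 1/2.


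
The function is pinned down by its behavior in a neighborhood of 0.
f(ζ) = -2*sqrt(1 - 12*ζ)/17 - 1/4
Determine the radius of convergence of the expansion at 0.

Branch term (-2/17)*sqrt(1 - ζ/(1/12)): its argument vanishes at ζ = 1/12, a square-root branch point, modulus 1/12.
The radius of convergence is the smallest modulus among the singular points: 1/12.

The radius of convergence is 1/12.


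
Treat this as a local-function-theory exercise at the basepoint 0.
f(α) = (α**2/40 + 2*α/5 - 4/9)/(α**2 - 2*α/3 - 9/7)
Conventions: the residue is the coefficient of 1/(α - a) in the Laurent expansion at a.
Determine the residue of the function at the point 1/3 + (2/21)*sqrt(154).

The residue is 5/24 - (689/73920)*sqrt(154).

The factor α**2 - 2*α/3 - 9/7 splits as (α - a)(α - a') with a = 1/3 + (2/21)*sqrt(154), a' = 1/3 - (2/21)*sqrt(154). At the order-1 pole a set g(α) = (α - a)*f(α) = [α**2/40 + 2*α/5 - 4/9] / (α - a').
Simple pole: residue = g(a) at a = 1/3 + (2/21)*sqrt(154), which is 5/24 - (689/73920)*sqrt(154).


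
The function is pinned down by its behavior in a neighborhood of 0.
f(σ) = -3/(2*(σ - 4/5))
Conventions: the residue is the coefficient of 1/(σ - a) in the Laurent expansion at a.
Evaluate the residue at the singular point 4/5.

At the order-1 pole 4/5 set g(σ) = (σ - (4/5))*f(σ) = -3/2.
Simple pole: residue = g(a) at a = 4/5, which is -3/2.

The residue is -3/2.


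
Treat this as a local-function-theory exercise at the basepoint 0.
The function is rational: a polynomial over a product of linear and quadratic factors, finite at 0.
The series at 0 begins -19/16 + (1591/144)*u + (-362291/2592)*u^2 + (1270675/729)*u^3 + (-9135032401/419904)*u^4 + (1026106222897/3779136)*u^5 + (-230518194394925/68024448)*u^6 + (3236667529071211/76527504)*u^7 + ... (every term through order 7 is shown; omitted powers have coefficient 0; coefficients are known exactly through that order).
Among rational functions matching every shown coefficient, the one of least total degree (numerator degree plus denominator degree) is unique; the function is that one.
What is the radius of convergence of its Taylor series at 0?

No rational of total degree below 6 reproduces all 8 coefficients; solving the [2/4] Pade equations on them gives f(u) = (-2*u**2/9 - 10*u/3 - 19/16)/((u**2 - 2*u - 1/6)*(u**2 - 2*u/3 - 6)), whose expansion matches every shown term.
Denominator factor (u**2 - 2*u/3 - 6): discriminant 220/9, real irrational roots 1/3 + (1/3)*sqrt(55) and 1/3 - (1/3)*sqrt(55); poles of order 1, moduli 1/3 + (1/3)*sqrt(55) and -1/3 + (1/3)*sqrt(55).
Denominator factor (u**2 - 2*u - 1/6): discriminant 14/3, real irrational roots 1 + (1/6)*sqrt(42) and 1 - (1/6)*sqrt(42); poles of order 1, moduli 1 + (1/6)*sqrt(42) and -1 + (1/6)*sqrt(42).
The radius of convergence is the smallest modulus among the singular points: -1 + (1/6)*sqrt(42).

The radius of convergence is -1 + (1/6)*sqrt(42).


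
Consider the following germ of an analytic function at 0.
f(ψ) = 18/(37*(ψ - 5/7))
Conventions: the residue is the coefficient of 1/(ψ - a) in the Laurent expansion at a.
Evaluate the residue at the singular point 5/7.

The residue is 18/37.

At the order-1 pole 5/7 set g(ψ) = (ψ - (5/7))*f(ψ) = 18/37.
Simple pole: residue = g(a) at a = 5/7, which is 18/37.


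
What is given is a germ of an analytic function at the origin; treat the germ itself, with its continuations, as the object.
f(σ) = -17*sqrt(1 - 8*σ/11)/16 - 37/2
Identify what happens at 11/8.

The term (-17/16)*sqrt(1 - σ/(11/8)) has argument 1 - 11/8/(11/8) = 0 at 11/8: a square-root (algebraic, two-sheeted) branch point; the remaining terms are analytic or single-valued there.

The point is an algebraic (square-root) branch point.


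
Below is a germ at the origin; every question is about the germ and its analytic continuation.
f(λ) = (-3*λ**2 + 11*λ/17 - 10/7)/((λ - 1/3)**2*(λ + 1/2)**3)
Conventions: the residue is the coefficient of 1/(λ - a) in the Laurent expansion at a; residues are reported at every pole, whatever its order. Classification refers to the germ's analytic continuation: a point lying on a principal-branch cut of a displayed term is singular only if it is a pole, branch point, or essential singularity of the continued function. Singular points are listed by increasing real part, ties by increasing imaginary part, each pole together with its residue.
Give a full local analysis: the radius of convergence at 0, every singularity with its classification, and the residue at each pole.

Radius of convergence at 0: 1/3.
At -1/2: a pole of order 3; residue -541512/74375.
At 1/3: a pole of order 2; residue 541512/74375.

Denominator factor (λ + 1/2)^3: pole of order 3 at -1/2, modulus 1/2.
Denominator factor (λ - 1/3)^2: pole of order 2 at 1/3, modulus 1/3.
The radius of convergence is the smallest modulus among the singular points: 1/3.
At the order-3 pole -1/2 set g(λ) = (λ - (-1/2))^3*f(λ) = (-3*λ**2 + 11*λ/17 - 10/7)/(λ - 1/3)**2.
Order-3 pole: residue = g''(a)/2; g''(-1/2) = -1083024/74375, so the residue is -541512/74375.
At the order-2 pole 1/3 set g(λ) = (λ - (1/3))^2*f(λ) = (-3*λ**2 + 11*λ/17 - 10/7)/(λ + 1/2)**3.
Order-2 pole: residue = g'(a); g'(1/3) = 541512/74375, so the residue is 541512/74375.
List the singular points by increasing real part (a conjugate pair: the negative imaginary part first).


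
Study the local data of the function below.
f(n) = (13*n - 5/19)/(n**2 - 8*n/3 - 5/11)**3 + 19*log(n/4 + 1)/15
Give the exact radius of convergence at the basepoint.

Denominator factor (n**2 - 8*n/3 - 5/11)^3: discriminant 884/99, real irrational roots 4/3 + (1/33)*sqrt(2431) and 4/3 - (1/33)*sqrt(2431); poles of order 3, moduli 4/3 + (1/33)*sqrt(2431) and -4/3 + (1/33)*sqrt(2431).
Branch term (19/15)*log(1 - n/(-4)): its argument vanishes at n = -4, a logarithmic branch point, modulus 4.
The radius of convergence is the smallest modulus among the singular points: -4/3 + (1/33)*sqrt(2431).

The radius of convergence is -4/3 + (1/33)*sqrt(2431).


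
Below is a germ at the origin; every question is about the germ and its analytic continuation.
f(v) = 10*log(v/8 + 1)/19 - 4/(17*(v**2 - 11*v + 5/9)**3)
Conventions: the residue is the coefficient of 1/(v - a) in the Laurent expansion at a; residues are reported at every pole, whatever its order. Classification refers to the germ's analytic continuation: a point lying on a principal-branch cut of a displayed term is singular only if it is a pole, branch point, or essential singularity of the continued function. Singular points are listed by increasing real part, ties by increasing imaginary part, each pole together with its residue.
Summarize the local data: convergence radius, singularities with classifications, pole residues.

Denominator factor (v**2 - 11*v + 5/9)^3: discriminant 1069/9, real irrational roots 11/2 + (1/6)*sqrt(1069) and 11/2 - (1/6)*sqrt(1069); poles of order 3, moduli 11/2 + (1/6)*sqrt(1069) and 11/2 - (1/6)*sqrt(1069).
Branch term (10/19)*log(1 - v/(-8)): its argument vanishes at v = -8, a logarithmic branch point, modulus 8.
The radius of convergence is the smallest modulus among the singular points: 11/2 - (1/6)*sqrt(1069).
The branch term is analytic at 11/2 - (1/6)*sqrt(1069) and contributes nothing to the residue; only the rational part matters.
The factor v**2 - 11*v + 5/9 splits as (v - a)(v - a') with a = 11/2 - (1/6)*sqrt(1069), a' = 11/2 + (1/6)*sqrt(1069). At the order-3 pole a set g(v) = (v - a)^3*(rational part) = [-4/17] / (v - a')^3.
Order-3 pole: residue = g''(a)/2; g''(11/2 - (1/6)*sqrt(1069)) = (11664/20767395653)*sqrt(1069), so the residue is (5832/20767395653)*sqrt(1069).
The branch term is analytic at 11/2 + (1/6)*sqrt(1069) and contributes nothing to the residue; only the rational part matters.
The factor v**2 - 11*v + 5/9 splits as (v - a)(v - a') with a = 11/2 + (1/6)*sqrt(1069), a' = 11/2 - (1/6)*sqrt(1069). At the order-3 pole a set g(v) = (v - a)^3*(rational part) = [-4/17] / (v - a')^3.
Order-3 pole: residue = g''(a)/2; g''(11/2 + (1/6)*sqrt(1069)) = -(11664/20767395653)*sqrt(1069), so the residue is -(5832/20767395653)*sqrt(1069).
List the singular points by increasing real part (a conjugate pair: the negative imaginary part first).

Radius of convergence at 0: 11/2 - (1/6)*sqrt(1069).
At -8: a logarithmic branch point.
At 11/2 - (1/6)*sqrt(1069): a pole of order 3; residue (5832/20767395653)*sqrt(1069).
At 11/2 + (1/6)*sqrt(1069): a pole of order 3; residue -(5832/20767395653)*sqrt(1069).


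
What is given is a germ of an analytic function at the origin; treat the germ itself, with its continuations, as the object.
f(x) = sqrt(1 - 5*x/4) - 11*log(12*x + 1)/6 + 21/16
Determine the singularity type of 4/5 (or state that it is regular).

The term (1)*sqrt(1 - x/(4/5)) has argument 1 - 4/5/(4/5) = 0 at 4/5: a square-root (algebraic, two-sheeted) branch point; the remaining terms are analytic or single-valued there.

The point is an algebraic (square-root) branch point.


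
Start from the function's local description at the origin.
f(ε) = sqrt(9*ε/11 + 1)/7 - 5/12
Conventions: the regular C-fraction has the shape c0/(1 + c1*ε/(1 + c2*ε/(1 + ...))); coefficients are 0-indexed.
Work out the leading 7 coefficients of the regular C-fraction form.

Taylor coefficients (expand at 0): a_0 = -23/84, a_1 = 9/154, a_2 = -81/6776, a_3 = 729/149072, a_4 = -32805/13118336, a_5 = 59049/41229056, a_6 = -1594323/1814078464.
c0 = a_0 = -23/84. Peel one level at a time: if S = 1 + c*ε/S' with S'(0) = 1, then c is the ε-coefficient of S and S' = c*ε/(S - 1).
S_1 = c0/f = 1 + (54/253)*ε + (243/128018)*ε^2 + ...; c1 = 54/253.
S_2 = c1*ε/(S_1 - 1) = 1 + (-9/1012)*ε + (-81/1936)*ε^2 + ...; c2 = -9/1012.
S_3 = c2*ε/(S_2 - 1) = 1 + (-207/44)*ε + (46575/1936)*ε^2 + ...; c3 = -207/44.
S_4 = c3*ε/(S_3 - 1) = 1 + (225/44)*ε + (-81/1936)*ε^2 + ...; c4 = 225/44.
S_5 = c4*ε/(S_4 - 1) = 1 + (9/1100)*ε + (-3969/1210000)*ε^2 + ...; c5 = 9/1100.
S_6 = c5*ε/(S_5 - 1) = 1 + (441/1100)*ε + ...; c6 = 441/1100.

The regular C-fraction coefficients are [-23/84, 54/253, -9/1012, -207/44, 225/44, 9/1100, 441/1100].


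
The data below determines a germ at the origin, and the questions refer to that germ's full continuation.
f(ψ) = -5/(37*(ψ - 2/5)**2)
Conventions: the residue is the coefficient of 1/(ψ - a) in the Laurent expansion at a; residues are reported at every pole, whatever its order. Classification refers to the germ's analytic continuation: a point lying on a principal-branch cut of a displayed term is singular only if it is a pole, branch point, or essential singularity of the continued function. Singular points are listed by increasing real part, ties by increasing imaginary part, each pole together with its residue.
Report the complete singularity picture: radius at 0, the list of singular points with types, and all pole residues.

Radius of convergence at 0: 2/5.
At 2/5: a pole of order 2; residue 0.

Denominator factor (ψ - 2/5)^2: pole of order 2 at 2/5, modulus 2/5.
The radius of convergence is the smallest modulus among the singular points: 2/5.
At the order-2 pole 2/5 set g(ψ) = (ψ - (2/5))^2*f(ψ) = -5/37.
Order-2 pole: residue = g'(a); g'(2/5) = 0, so the residue is 0.


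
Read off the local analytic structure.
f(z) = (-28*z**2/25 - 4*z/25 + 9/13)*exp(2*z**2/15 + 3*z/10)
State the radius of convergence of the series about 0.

The factor exp(2*z**2/15 + 3*z/10) is entire and contributes no finite singular point.
The polynomial part has no poles.
No finite singular points: the Taylor series at 0 converges everywhere.

The radius of convergence is infinite.


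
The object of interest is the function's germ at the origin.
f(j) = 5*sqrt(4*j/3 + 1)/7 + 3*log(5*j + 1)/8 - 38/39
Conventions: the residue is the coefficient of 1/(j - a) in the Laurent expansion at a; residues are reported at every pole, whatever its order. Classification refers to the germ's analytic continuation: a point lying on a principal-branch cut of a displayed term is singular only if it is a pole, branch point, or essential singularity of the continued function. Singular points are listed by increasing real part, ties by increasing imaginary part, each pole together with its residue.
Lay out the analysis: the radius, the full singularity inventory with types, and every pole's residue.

Branch term (3/8)*log(1 - j/(-1/5)): its argument vanishes at j = -1/5, a logarithmic branch point, modulus 1/5.
Branch term (5/7)*sqrt(1 - j/(-3/4)): its argument vanishes at j = -3/4, a square-root branch point, modulus 3/4.
The radius of convergence is the smallest modulus among the singular points: 1/5.
List the singular points by increasing real part (a conjugate pair: the negative imaginary part first).

Radius of convergence at 0: 1/5.
At -3/4: an algebraic (square-root) branch point.
At -1/5: a logarithmic branch point.
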